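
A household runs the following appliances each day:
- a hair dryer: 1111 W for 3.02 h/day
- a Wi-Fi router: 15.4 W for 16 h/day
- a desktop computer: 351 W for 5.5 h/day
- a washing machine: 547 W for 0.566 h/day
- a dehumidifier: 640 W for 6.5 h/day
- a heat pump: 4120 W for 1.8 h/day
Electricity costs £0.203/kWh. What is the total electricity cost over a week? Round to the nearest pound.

hair dryer: 1111 W × 3.02 h × 7 d = 23,487 Wh = 23.49 kWh
Wi-Fi router: 15.4 W × 16 h × 7 d = 1,725 Wh = 1.725 kWh
desktop computer: 351 W × 5.5 h × 7 d = 13,514 Wh = 13.51 kWh
washing machine: 547 W × 0.566 h × 7 d = 2,167 Wh = 2.167 kWh
dehumidifier: 640 W × 6.5 h × 7 d = 29,120 Wh = 29.12 kWh
heat pump: 4120 W × 1.8 h × 7 d = 51,912 Wh = 51.91 kWh
Total energy = 23.49 + 1.725 + 13.51 + 2.167 + 29.12 + 51.91 = 121.9 kWh
Cost = 121.9 kWh × £0.203 = £24.75 ≈ £25

£25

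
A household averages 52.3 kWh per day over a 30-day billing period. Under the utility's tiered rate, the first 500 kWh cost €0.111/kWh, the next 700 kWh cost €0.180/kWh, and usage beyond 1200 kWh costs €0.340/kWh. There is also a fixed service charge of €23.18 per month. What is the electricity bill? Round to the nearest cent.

€330.14

Usage = 52.3 kWh/day × 30 days = 1569 kWh
First 500 kWh × €0.111 = €55.50
Next 700 kWh × €0.180 = €126.00
Remaining 369 kWh × €0.340 = €125.46
Energy charge = €306.96; + service €23.18 = €330.14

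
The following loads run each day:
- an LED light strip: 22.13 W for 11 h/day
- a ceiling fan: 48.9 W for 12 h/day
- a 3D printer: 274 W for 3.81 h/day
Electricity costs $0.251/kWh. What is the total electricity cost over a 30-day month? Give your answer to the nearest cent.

$14.11

LED light strip: 22.13 W × 11 h × 30 d = 7,303 Wh = 7.303 kWh
ceiling fan: 48.9 W × 12 h × 30 d = 17,604 Wh = 17.6 kWh
3D printer: 274 W × 3.81 h × 30 d = 31,318 Wh = 31.32 kWh
Total energy = 7.303 + 17.6 + 31.32 = 56.23 kWh
Cost = 56.23 kWh × $0.251 = $14.11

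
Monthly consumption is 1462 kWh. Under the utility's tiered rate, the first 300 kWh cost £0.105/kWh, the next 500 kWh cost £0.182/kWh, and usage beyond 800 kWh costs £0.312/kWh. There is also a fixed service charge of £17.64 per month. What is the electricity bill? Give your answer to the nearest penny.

First 300 kWh × £0.105 = £31.50
Next 500 kWh × £0.182 = £91.00
Remaining 662 kWh × £0.312 = £206.54
Energy charge = £329.04; + service £17.64 = £346.68

£346.68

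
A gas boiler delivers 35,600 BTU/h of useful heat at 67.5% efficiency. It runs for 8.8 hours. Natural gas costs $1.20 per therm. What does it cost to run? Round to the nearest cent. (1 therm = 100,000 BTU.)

$5.57

Heat delivered = 35,600 BTU/h × 8.8 h = 313,280 BTU
Gas input = 313,280 / 0.675 = 464,119 BTU
= 464,119 / 100,000 = 4.641 therm
Cost = 4.641 × $1.20/therm = $5.57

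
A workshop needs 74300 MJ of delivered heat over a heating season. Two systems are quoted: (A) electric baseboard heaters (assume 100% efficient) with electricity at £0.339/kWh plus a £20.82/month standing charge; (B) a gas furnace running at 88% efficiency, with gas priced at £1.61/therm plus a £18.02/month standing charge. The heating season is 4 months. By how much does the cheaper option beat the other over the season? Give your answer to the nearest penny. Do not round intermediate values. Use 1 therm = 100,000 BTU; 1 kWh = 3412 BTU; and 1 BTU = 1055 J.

Heat load = 74300 MJ = 74,300,000,000 J / 1055 = 70,426,540 BTU
Gas: input = 70,426,540 / 0.880 = 80,030,159 BTU = 800.3 therm → 800.3 × £1.61 = £1,288.49; + 4 × £18.02 standing = £1,360.57
Electric: 70,426,540 BTU / 3412 = 20,640 kWh → × £0.339 = £6,997.24; + 4 × £20.82 standing = £7,080.52
Difference = |£1,360.57 − £7,080.52| = £5,719.96

£5719.96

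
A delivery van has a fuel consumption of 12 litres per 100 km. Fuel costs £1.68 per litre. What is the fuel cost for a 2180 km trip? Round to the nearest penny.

£439.49

Fuel = 12 L/100 km × 2180 km / 100 = 261.6 L
Cost = 261.6 L × £1.68/L = £439.49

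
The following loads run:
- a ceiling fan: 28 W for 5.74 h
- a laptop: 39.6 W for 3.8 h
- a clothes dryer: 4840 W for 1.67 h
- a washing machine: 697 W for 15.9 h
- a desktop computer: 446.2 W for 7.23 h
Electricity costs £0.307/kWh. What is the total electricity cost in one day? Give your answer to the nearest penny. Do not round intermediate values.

£6.97

ceiling fan: 28 W × 5.74 h = 161 Wh = 0.1607 kWh
laptop: 39.6 W × 3.8 h = 150 Wh = 0.1505 kWh
clothes dryer: 4840 W × 1.67 h = 8,083 Wh = 8.083 kWh
washing machine: 697 W × 15.9 h = 11,082 Wh = 11.08 kWh
desktop computer: 446.2 W × 7.23 h = 3,226 Wh = 3.226 kWh
Total energy = 0.1607 + 0.1505 + 8.083 + 11.08 + 3.226 = 22.7 kWh
Cost = 22.7 kWh × £0.307 = £6.97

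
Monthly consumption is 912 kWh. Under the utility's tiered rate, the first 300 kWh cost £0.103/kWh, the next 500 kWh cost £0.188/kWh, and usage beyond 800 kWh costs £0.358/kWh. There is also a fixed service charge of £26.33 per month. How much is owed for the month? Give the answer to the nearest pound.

£191

First 300 kWh × £0.103 = £30.90
Next 500 kWh × £0.188 = £94.00
Remaining 112 kWh × £0.358 = £40.10
Energy charge = £165.00; + service £26.33 = £191.33 ≈ £191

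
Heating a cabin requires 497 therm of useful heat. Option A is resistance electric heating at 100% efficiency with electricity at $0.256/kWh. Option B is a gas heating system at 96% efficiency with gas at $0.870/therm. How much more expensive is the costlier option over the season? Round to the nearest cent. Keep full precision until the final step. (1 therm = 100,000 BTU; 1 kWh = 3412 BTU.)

$3278.55

Heat load = 497 therm × 100,000 = 49,700,000 BTU
Gas: input = 49,700,000 / 0.96 = 51,770,833 BTU = 517.7 therm → 517.7 × $0.870 = $450.41
Electric: 49,700,000 BTU / 3412 = 14,570 kWh → × $0.256 = $3,728.96
Difference = |$450.41 − $3,728.96| = $3,278.55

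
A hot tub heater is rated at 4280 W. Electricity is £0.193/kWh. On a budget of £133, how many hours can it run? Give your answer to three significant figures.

Energy budget = £133 / £0.193 per kWh = 689.1 kWh = 689,119 Wh
Runtime = 689,119 Wh / 4280 W = 161 h

161 h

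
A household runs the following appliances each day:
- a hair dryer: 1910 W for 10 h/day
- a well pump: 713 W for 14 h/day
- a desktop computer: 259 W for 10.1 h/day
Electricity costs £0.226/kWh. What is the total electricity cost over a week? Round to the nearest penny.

hair dryer: 1910 W × 10 h × 7 d = 133,700 Wh = 133.7 kWh
well pump: 713 W × 14 h × 7 d = 69,874 Wh = 69.87 kWh
desktop computer: 259 W × 10.1 h × 7 d = 18,311 Wh = 18.31 kWh
Total energy = 133.7 + 69.87 + 18.31 = 221.9 kWh
Cost = 221.9 kWh × £0.226 = £50.15

£50.15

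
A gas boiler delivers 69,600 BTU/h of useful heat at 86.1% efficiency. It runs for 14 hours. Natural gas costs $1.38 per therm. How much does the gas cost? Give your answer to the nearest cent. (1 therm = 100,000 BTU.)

$15.62

Heat delivered = 69,600 BTU/h × 14 h = 974,400 BTU
Gas input = 974,400 / 0.861 = 1,131,707 BTU
= 1,131,707 / 100,000 = 11.32 therm
Cost = 11.32 × $1.38/therm = $15.62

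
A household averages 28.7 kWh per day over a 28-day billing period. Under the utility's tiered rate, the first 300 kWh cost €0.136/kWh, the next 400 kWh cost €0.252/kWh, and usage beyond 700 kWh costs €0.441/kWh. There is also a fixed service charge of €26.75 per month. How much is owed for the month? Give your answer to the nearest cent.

€214.04

Usage = 28.7 kWh/day × 28 days = 803.6 kWh
First 300 kWh × €0.136 = €40.80
Next 400 kWh × €0.252 = €100.80
Remaining 103.6 kWh × €0.441 = €45.69
Energy charge = €187.29; + service €26.75 = €214.04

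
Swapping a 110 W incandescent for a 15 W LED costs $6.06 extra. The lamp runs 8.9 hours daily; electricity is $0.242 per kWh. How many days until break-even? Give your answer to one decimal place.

29.6 days

Power saved = 110 − 15 = 95 W
Daily energy saved = 95 W × 8.9 h = 845.5 Wh = 0.8455 kWh
Daily savings = 0.8455 × $0.242 = $0.2046
Payback = $6.06 / $0.2046 per day = 29.62 days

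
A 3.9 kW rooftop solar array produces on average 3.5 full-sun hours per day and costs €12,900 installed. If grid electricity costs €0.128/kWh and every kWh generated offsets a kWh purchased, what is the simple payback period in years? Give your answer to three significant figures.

Daily generation = 3.9 kW × 3.5 h = 13.65 kWh
Annual generation = 13.65 × 365 = 4982.2 kWh
Annual savings = 4982.2 × €0.128 = €637.73
Payback = €12,900 / €637.73 = 20.2 years

20.2 years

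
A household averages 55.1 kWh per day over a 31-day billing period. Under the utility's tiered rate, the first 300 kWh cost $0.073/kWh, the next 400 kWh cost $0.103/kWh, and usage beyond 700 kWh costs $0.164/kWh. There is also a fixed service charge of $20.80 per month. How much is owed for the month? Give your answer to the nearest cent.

$249.23

Usage = 55.1 kWh/day × 31 days = 1708.1 kWh
First 300 kWh × $0.073 = $21.90
Next 400 kWh × $0.103 = $41.20
Remaining 1008.1 kWh × $0.164 = $165.33
Energy charge = $228.43; + service $20.80 = $249.23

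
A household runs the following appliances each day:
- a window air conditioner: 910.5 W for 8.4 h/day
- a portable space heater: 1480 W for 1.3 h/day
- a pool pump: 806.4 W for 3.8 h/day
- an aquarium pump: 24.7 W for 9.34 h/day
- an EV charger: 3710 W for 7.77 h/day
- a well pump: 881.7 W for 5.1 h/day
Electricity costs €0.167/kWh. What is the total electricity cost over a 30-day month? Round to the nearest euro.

€231

window air conditioner: 910.5 W × 8.4 h × 30 d = 229,446 Wh = 229.4 kWh
portable space heater: 1480 W × 1.3 h × 30 d = 57,720 Wh = 57.72 kWh
pool pump: 806.4 W × 3.8 h × 30 d = 91,930 Wh = 91.93 kWh
aquarium pump: 24.7 W × 9.34 h × 30 d = 6,921 Wh = 6.921 kWh
EV charger: 3710 W × 7.77 h × 30 d = 864,801 Wh = 864.8 kWh
well pump: 881.7 W × 5.1 h × 30 d = 134,900 Wh = 134.9 kWh
Total energy = 229.4 + 57.72 + 91.93 + 6.921 + 864.8 + 134.9 = 1,386 kWh
Cost = 1,386 kWh × €0.167 = €231.41 ≈ €231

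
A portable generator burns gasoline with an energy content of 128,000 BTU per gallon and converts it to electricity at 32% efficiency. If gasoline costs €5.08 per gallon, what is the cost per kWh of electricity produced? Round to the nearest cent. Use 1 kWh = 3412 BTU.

€0.42

Electrical output per gallon = 128,000 BTU × 0.32 / 3412 BTU/kWh = 12 kWh
Cost per kWh = €5.08 / 12 kWh = €0.423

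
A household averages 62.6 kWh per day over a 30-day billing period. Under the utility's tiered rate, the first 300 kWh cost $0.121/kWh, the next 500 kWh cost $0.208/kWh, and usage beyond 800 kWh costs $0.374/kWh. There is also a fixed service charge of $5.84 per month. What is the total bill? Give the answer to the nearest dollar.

Usage = 62.6 kWh/day × 30 days = 1878 kWh
First 300 kWh × $0.121 = $36.30
Next 500 kWh × $0.208 = $104.00
Remaining 1078 kWh × $0.374 = $403.17
Energy charge = $543.47; + service $5.84 = $549.31 ≈ $549

$549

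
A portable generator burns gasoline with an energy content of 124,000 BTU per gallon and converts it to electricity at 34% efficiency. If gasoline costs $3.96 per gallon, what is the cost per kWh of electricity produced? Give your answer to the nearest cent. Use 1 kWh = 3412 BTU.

Electrical output per gallon = 124,000 BTU × 0.34 / 3412 BTU/kWh = 12.36 kWh
Cost per kWh = $3.96 / 12.36 kWh = $0.320

$0.32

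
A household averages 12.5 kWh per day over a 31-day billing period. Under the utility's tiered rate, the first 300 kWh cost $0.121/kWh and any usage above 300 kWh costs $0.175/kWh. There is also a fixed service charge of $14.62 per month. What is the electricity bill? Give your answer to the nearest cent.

Usage = 12.5 kWh/day × 31 days = 387.5 kWh
First 300 kWh × $0.121 = $36.30
Remaining 87.5 kWh × $0.175 = $15.31
Energy charge = $51.61; + service $14.62 = $66.23

$66.23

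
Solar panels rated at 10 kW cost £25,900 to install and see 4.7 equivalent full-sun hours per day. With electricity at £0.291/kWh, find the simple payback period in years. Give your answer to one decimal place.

Daily generation = 10 kW × 4.7 h = 47 kWh
Annual generation = 47 × 365 = 17155 kWh
Annual savings = 17155 × £0.291 = £4,992.10
Payback = £25,900 / £4,992.10 = 5.19 years

5.2 years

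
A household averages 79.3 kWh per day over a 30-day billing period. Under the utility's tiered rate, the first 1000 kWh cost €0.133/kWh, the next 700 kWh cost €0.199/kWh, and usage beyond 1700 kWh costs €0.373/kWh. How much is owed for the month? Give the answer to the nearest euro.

€526

Usage = 79.3 kWh/day × 30 days = 2379 kWh
First 1000 kWh × €0.133 = €133.00
Next 700 kWh × €0.199 = €139.30
Remaining 679 kWh × €0.373 = €253.27
Total = €525.57 ≈ €526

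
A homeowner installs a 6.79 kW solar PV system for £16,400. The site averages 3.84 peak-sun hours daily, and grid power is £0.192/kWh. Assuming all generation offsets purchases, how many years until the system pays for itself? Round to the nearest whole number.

9 years

Daily generation = 6.79 kW × 3.84 h = 26.07 kWh
Annual generation = 26.07 × 365 = 9516.9 kWh
Annual savings = 9516.9 × £0.192 = £1,827.24
Payback = £16,400 / £1,827.24 = 8.98 years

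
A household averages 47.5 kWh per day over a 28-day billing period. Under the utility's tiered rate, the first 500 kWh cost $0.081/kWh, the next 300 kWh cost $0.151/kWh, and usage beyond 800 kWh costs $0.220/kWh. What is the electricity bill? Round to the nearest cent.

$202.40

Usage = 47.5 kWh/day × 28 days = 1330 kWh
First 500 kWh × $0.081 = $40.50
Next 300 kWh × $0.151 = $45.30
Remaining 530 kWh × $0.220 = $116.60
Total = $202.40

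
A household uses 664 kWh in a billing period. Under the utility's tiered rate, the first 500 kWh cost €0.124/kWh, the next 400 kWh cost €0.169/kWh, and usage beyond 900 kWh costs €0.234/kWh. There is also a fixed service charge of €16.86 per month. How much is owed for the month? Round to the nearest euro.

First 500 kWh × €0.124 = €62.00
Next 164 kWh × €0.169 = €27.72
Remaining tier: 0 kWh (not reached)
Energy charge = €89.72; + service €16.86 = €106.58 ≈ €107

€107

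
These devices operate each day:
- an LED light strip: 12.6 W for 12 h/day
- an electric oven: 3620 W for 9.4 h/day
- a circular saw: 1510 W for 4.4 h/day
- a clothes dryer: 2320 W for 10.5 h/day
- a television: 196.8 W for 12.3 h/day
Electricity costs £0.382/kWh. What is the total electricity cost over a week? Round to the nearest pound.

LED light strip: 12.6 W × 12 h × 7 d = 1,058 Wh = 1.058 kWh
electric oven: 3620 W × 9.4 h × 7 d = 238,196 Wh = 238.2 kWh
circular saw: 1510 W × 4.4 h × 7 d = 46,508 Wh = 46.51 kWh
clothes dryer: 2320 W × 10.5 h × 7 d = 170,520 Wh = 170.5 kWh
television: 196.8 W × 12.3 h × 7 d = 16,944 Wh = 16.94 kWh
Total energy = 1.058 + 238.2 + 46.51 + 170.5 + 16.94 = 473.2 kWh
Cost = 473.2 kWh × £0.382 = £180.77 ≈ £181

£181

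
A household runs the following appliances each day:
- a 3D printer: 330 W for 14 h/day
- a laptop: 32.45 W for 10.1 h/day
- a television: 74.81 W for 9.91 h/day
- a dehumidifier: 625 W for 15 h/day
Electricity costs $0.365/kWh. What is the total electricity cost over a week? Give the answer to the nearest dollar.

3D printer: 330 W × 14 h × 7 d = 32,340 Wh = 32.34 kWh
laptop: 32.45 W × 10.1 h × 7 d = 2,294 Wh = 2.294 kWh
television: 74.81 W × 9.91 h × 7 d = 5,190 Wh = 5.19 kWh
dehumidifier: 625 W × 15 h × 7 d = 65,625 Wh = 65.62 kWh
Total energy = 32.34 + 2.294 + 5.19 + 65.62 = 105.4 kWh
Cost = 105.4 kWh × $0.365 = $38.49 ≈ $38

$38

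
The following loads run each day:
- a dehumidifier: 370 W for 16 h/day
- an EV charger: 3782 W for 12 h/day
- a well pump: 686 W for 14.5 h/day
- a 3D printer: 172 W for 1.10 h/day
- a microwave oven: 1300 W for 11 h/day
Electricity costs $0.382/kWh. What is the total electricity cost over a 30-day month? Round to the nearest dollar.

dehumidifier: 370 W × 16 h × 30 d = 177,600 Wh = 177.6 kWh
EV charger: 3782 W × 12 h × 30 d = 1,361,520 Wh = 1,362 kWh
well pump: 686 W × 14.5 h × 30 d = 298,410 Wh = 298.4 kWh
3D printer: 172 W × 1.10 h × 30 d = 5,676 Wh = 5.676 kWh
microwave oven: 1300 W × 11 h × 30 d = 429,000 Wh = 429 kWh
Total energy = 177.6 + 1,362 + 298.4 + 5.676 + 429 = 2,272 kWh
Cost = 2,272 kWh × $0.382 = $867.98 ≈ $868

$868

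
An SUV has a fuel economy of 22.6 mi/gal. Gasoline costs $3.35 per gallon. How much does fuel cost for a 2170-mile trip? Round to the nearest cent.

Fuel = 2170 mi / 22.6 mpg = 96.02 gal
Cost = 96.02 gal × $3.35/gal = $321.66

$321.66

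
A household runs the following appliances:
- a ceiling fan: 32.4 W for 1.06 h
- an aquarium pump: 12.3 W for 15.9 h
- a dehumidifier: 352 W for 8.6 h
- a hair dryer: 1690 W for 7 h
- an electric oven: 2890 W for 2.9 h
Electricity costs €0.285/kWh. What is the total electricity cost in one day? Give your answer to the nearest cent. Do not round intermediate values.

€6.69

ceiling fan: 32.4 W × 1.06 h = 34 Wh = 0.03434 kWh
aquarium pump: 12.3 W × 15.9 h = 196 Wh = 0.1956 kWh
dehumidifier: 352 W × 8.6 h = 3,027 Wh = 3.027 kWh
hair dryer: 1690 W × 7 h = 11,830 Wh = 11.83 kWh
electric oven: 2890 W × 2.9 h = 8,381 Wh = 8.381 kWh
Total energy = 0.03434 + 0.1956 + 3.027 + 11.83 + 8.381 = 23.47 kWh
Cost = 23.47 kWh × €0.285 = €6.69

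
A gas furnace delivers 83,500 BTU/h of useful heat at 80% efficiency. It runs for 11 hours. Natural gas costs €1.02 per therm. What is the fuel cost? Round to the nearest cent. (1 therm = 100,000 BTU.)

Heat delivered = 83,500 BTU/h × 11 h = 918,500 BTU
Gas input = 918,500 / 0.80 = 1,148,125 BTU
= 1,148,125 / 100,000 = 11.48 therm
Cost = 11.48 × €1.02/therm = €11.71

€11.71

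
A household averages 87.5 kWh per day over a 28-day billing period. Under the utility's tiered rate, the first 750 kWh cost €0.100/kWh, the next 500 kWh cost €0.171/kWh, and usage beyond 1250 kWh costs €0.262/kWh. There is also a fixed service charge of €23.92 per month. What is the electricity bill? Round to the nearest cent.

€498.82

Usage = 87.5 kWh/day × 28 days = 2450 kWh
First 750 kWh × €0.100 = €75.00
Next 500 kWh × €0.171 = €85.50
Remaining 1200 kWh × €0.262 = €314.40
Energy charge = €474.90; + service €23.92 = €498.82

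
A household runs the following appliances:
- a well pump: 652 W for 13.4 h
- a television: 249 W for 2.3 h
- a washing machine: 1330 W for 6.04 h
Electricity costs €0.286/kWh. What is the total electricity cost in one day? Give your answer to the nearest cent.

€4.96

well pump: 652 W × 13.4 h = 8,737 Wh = 8.737 kWh
television: 249 W × 2.3 h = 573 Wh = 0.5727 kWh
washing machine: 1330 W × 6.04 h = 8,033 Wh = 8.033 kWh
Total energy = 8.737 + 0.5727 + 8.033 = 17.34 kWh
Cost = 17.34 kWh × €0.286 = €4.96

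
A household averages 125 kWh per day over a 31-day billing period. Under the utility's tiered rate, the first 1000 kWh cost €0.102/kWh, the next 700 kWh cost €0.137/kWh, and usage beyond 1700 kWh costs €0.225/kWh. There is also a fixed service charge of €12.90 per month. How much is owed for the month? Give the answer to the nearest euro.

€700

Usage = 125 kWh/day × 31 days = 3875 kWh
First 1000 kWh × €0.102 = €102.00
Next 700 kWh × €0.137 = €95.90
Remaining 2175 kWh × €0.225 = €489.38
Energy charge = €687.27; + service €12.90 = €700.17 ≈ €700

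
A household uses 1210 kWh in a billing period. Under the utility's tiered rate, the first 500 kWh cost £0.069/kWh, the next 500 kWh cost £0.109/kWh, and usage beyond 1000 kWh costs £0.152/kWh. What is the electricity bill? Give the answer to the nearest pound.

£121

First 500 kWh × £0.069 = £34.50
Next 500 kWh × £0.109 = £54.50
Remaining 210 kWh × £0.152 = £31.92
Total = £120.92 ≈ £121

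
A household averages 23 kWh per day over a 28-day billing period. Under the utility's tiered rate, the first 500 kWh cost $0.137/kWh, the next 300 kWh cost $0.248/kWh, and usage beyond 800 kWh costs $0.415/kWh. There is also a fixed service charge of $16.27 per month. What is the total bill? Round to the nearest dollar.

$120

Usage = 23 kWh/day × 28 days = 644 kWh
First 500 kWh × $0.137 = $68.50
Next 144 kWh × $0.248 = $35.71
Remaining tier: 0 kWh (not reached)
Energy charge = $104.21; + service $16.27 = $120.48 ≈ $120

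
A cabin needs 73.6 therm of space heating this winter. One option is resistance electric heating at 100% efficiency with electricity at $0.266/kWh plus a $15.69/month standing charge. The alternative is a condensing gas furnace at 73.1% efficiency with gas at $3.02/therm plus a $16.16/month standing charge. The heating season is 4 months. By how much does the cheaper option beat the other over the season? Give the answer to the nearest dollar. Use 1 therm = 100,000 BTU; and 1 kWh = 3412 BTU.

$268

Heat load = 73.6 therm × 100,000 = 7,360,000 BTU
Gas: input = 7,360,000 / 0.731 = 10,068,399 BTU = 100.7 therm → 100.7 × $3.02 = $304.07; + 4 × $16.16 standing = $368.71
Electric: 7,360,000 BTU / 3412 = 2,157 kWh → × $0.266 = $573.79; + 4 × $15.69 standing = $636.55
Difference = |$368.71 − $636.55| = $267.84 ≈ $268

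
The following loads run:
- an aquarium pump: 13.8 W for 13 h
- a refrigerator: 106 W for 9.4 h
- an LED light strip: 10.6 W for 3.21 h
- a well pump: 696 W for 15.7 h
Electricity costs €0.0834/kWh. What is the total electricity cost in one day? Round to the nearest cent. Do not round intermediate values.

aquarium pump: 13.8 W × 13 h = 179 Wh = 0.1794 kWh
refrigerator: 106 W × 9.4 h = 996 Wh = 0.9964 kWh
LED light strip: 10.6 W × 3.21 h = 34 Wh = 0.03403 kWh
well pump: 696 W × 15.7 h = 10,927 Wh = 10.93 kWh
Total energy = 0.1794 + 0.9964 + 0.03403 + 10.93 = 12.14 kWh
Cost = 12.14 kWh × €0.0834 = €1.01

€1.01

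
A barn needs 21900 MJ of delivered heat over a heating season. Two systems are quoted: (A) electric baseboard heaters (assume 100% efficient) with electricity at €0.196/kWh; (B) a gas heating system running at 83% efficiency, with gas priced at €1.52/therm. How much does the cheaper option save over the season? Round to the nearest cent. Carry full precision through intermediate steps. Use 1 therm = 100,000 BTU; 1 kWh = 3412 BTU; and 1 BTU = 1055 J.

€812.29

Heat load = 21900 MJ = 21,900,000,000 J / 1055 = 20,758,294 BTU
Gas: input = 20,758,294 / 0.83 = 25,009,993 BTU = 250.1 therm → 250.1 × €1.52 = €380.15
Electric: 20,758,294 BTU / 3412 = 6,084 kWh → × €0.196 = €1,192.45
Difference = |€380.15 − €1,192.45| = €812.29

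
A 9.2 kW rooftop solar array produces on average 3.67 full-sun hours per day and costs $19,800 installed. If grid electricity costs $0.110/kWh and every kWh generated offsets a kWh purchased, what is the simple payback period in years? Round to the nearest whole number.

Daily generation = 9.2 kW × 3.67 h = 33.76 kWh
Annual generation = 33.76 × 365 = 12324 kWh
Annual savings = 12324 × $0.110 = $1,355.62
Payback = $19,800 / $1,355.62 = 14.6 years

15 years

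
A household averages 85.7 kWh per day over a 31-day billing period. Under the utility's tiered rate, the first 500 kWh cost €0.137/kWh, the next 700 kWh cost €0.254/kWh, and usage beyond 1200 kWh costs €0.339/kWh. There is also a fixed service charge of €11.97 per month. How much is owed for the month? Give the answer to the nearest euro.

Usage = 85.7 kWh/day × 31 days = 2656.7 kWh
First 500 kWh × €0.137 = €68.50
Next 700 kWh × €0.254 = €177.80
Remaining 1456.7 kWh × €0.339 = €493.82
Energy charge = €740.12; + service €11.97 = €752.09 ≈ €752

€752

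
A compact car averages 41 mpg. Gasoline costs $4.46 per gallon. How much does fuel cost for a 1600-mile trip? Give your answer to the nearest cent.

$174.05

Fuel = 1600 mi / 41 mpg = 39.02 gal
Cost = 39.02 gal × $4.46/gal = $174.05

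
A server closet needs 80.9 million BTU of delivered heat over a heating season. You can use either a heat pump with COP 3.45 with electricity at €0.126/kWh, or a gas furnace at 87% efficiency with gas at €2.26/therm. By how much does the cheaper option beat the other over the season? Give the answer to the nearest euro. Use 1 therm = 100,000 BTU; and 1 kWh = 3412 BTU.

€1236

Heat load = 80.9 × 10⁶ BTU = 80,900,000 BTU
Gas: input = 80,900,000 / 0.87 = 92,988,506 BTU = 929.9 therm → 929.9 × €2.26 = €2,101.54
Heat pump: 80,900,000 BTU / 3412 = 23,710 kWh heat; / 3.45 = 6,873 kWh in → × €0.126 = €865.95
Difference = |€2,101.54 − €865.95| = €1,235.59 ≈ €1236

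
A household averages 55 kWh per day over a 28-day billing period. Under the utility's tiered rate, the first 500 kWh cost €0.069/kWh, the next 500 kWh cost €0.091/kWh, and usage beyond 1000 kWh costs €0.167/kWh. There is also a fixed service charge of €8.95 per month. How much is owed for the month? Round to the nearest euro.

Usage = 55 kWh/day × 28 days = 1540 kWh
First 500 kWh × €0.069 = €34.50
Next 500 kWh × €0.091 = €45.50
Remaining 540 kWh × €0.167 = €90.18
Energy charge = €170.18; + service €8.95 = €179.13 ≈ €179

€179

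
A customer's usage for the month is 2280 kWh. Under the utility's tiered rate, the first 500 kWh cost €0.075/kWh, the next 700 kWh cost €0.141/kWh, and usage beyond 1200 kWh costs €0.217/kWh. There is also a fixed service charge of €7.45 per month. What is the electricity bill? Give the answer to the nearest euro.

First 500 kWh × €0.075 = €37.50
Next 700 kWh × €0.141 = €98.70
Remaining 1080 kWh × €0.217 = €234.36
Energy charge = €370.56; + service €7.45 = €378.01 ≈ €378

€378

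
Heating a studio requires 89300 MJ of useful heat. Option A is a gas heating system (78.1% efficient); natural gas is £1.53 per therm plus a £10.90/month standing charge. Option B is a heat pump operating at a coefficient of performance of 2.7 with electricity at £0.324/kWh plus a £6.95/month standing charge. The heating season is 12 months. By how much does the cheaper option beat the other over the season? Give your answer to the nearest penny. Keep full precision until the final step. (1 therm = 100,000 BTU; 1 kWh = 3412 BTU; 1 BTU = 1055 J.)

£1271.34

Heat load = 89300 MJ = 89,300,000,000 J / 1055 = 84,644,550 BTU
Gas: input = 84,644,550 / 0.781 = 108,379,705 BTU = 1,084 therm → 1,084 × £1.53 = £1,658.21; + 12 × £10.90 standing = £1,789.01
Heat pump: 84,644,550 BTU / 3412 = 24,810 kWh heat; / 2.7 = 9,188 kWh in → × £0.324 = £2,976.95; + 12 × £6.95 standing = £3,060.35
Difference = |£1,789.01 − £3,060.35| = £1,271.34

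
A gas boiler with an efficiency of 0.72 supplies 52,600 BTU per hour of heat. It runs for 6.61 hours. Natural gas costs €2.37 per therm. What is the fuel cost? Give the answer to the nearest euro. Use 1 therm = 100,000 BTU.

Heat delivered = 52,600 BTU/h × 6.61 h = 347,686 BTU
Gas input = 347,686 / 0.72 = 482,897 BTU
= 482,897 / 100,000 = 4.829 therm
Cost = 4.829 × €2.37/therm = €11.44 ≈ €11

€11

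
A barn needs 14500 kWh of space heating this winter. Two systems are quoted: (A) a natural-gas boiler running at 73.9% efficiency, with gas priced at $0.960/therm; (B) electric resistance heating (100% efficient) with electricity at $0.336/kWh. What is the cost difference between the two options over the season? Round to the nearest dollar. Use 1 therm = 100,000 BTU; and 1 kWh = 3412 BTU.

Heat load = 14500 kWh × 3412 = 49,474,000 BTU
Gas: input = 49,474,000 / 0.739 = 66,947,226 BTU = 669.5 therm → 669.5 × $0.960 = $642.69
Electric: 49,474,000 BTU / 3412 = 14,500 kWh → × $0.336 = $4,872.00
Difference = |$642.69 − $4,872.00| = $4,229.31 ≈ $4229

$4229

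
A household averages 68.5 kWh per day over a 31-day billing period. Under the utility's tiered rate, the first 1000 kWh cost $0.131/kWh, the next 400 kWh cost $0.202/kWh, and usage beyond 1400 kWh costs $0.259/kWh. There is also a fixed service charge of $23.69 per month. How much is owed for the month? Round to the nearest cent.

Usage = 68.5 kWh/day × 31 days = 2123.5 kWh
First 1000 kWh × $0.131 = $131.00
Next 400 kWh × $0.202 = $80.80
Remaining 723.5 kWh × $0.259 = $187.39
Energy charge = $399.19; + service $23.69 = $422.88

$422.88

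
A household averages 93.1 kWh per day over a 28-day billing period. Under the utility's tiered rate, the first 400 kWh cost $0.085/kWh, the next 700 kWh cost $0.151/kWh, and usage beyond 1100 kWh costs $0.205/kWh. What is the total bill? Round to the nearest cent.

$448.59

Usage = 93.1 kWh/day × 28 days = 2606.8 kWh
First 400 kWh × $0.085 = $34.00
Next 700 kWh × $0.151 = $105.70
Remaining 1506.8 kWh × $0.205 = $308.89
Total = $448.59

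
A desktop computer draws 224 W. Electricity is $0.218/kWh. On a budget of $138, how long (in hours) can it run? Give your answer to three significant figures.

2830 h

Energy budget = $138 / $0.218 per kWh = 633 kWh = 633,028 Wh
Runtime = 633,028 Wh / 224 W = 2,826 h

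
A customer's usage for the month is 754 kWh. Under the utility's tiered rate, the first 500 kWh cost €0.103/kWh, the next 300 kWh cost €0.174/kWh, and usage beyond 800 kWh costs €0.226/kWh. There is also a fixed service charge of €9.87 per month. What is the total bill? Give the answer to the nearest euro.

€106

First 500 kWh × €0.103 = €51.50
Next 254 kWh × €0.174 = €44.20
Remaining tier: 0 kWh (not reached)
Energy charge = €95.70; + service €9.87 = €105.57 ≈ €106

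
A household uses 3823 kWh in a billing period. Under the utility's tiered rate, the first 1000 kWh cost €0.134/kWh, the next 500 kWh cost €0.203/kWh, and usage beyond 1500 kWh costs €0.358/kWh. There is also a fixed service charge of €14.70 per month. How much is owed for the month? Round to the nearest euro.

First 1000 kWh × €0.134 = €134.00
Next 500 kWh × €0.203 = €101.50
Remaining 2323 kWh × €0.358 = €831.63
Energy charge = €1,067.13; + service €14.70 = €1,081.83 ≈ €1082

€1082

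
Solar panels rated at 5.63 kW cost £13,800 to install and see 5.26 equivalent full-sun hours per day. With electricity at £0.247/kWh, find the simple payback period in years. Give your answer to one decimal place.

5.2 years

Daily generation = 5.63 kW × 5.26 h = 29.61 kWh
Annual generation = 29.61 × 365 = 10809 kWh
Annual savings = 10809 × £0.247 = £2,669.83
Payback = £13,800 / £2,669.83 = 5.17 years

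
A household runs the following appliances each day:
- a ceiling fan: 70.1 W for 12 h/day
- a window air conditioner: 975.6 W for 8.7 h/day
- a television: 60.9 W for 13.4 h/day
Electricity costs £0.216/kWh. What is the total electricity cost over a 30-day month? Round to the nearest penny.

£65.74

ceiling fan: 70.1 W × 12 h × 30 d = 25,236 Wh = 25.24 kWh
window air conditioner: 975.6 W × 8.7 h × 30 d = 254,632 Wh = 254.6 kWh
television: 60.9 W × 13.4 h × 30 d = 24,482 Wh = 24.48 kWh
Total energy = 25.24 + 254.6 + 24.48 = 304.3 kWh
Cost = 304.3 kWh × £0.216 = £65.74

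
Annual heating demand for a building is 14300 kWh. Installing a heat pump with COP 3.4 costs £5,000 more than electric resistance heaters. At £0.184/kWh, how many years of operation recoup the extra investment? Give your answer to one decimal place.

2.7 years

Resistance: 14300 kWh × £0.184 = £2,631.20/yr
Heat pump: 14300 / 3.4 = 4206 kWh in → × £0.184 = £773.88/yr
Annual savings = £1,857.32
Payback = £5,000 / £1,857.32 = 2.69 years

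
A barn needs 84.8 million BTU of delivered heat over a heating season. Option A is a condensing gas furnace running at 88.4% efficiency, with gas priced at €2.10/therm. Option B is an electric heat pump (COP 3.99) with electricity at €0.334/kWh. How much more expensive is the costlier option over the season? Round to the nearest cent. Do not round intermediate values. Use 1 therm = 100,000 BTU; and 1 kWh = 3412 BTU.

€65.99

Heat load = 84.8 × 10⁶ BTU = 84,800,000 BTU
Gas: input = 84,800,000 / 0.884 = 95,927,602 BTU = 959.3 therm → 959.3 × €2.10 = €2,014.48
Heat pump: 84,800,000 BTU / 3412 = 24,850 kWh heat; / 3.99 = 6,229 kWh in → × €0.334 = €2,080.46
Difference = |€2,014.48 − €2,080.46| = €65.99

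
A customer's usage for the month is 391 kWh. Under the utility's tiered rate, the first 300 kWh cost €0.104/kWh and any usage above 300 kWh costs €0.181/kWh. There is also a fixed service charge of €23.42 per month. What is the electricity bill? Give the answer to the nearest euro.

First 300 kWh × €0.104 = €31.20
Remaining 91 kWh × €0.181 = €16.47
Energy charge = €47.67; + service €23.42 = €71.09 ≈ €71

€71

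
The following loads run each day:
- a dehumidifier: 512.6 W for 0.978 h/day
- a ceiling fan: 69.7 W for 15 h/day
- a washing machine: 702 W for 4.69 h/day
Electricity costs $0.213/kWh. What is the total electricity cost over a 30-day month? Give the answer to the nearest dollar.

dehumidifier: 512.6 W × 0.978 h × 30 d = 15,040 Wh = 15.04 kWh
ceiling fan: 69.7 W × 15 h × 30 d = 31,365 Wh = 31.36 kWh
washing machine: 702 W × 4.69 h × 30 d = 98,771 Wh = 98.77 kWh
Total energy = 15.04 + 31.36 + 98.77 = 145.2 kWh
Cost = 145.2 kWh × $0.213 = $30.92 ≈ $31

$31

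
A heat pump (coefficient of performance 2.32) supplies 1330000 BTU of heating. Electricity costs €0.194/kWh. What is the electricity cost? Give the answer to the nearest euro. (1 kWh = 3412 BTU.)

€33

Heat delivered = 1,330,000 BTU / 3412 = 389.8 kWh
Electrical input = 389.8 kWh / 2.32 = 168 kWh
Cost = 168 × €0.194/kWh = €32.60 ≈ €33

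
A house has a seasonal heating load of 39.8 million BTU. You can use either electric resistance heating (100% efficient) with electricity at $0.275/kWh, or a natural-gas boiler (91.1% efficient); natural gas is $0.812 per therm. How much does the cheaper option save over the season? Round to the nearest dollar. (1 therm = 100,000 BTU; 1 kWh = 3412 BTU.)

Heat load = 39.8 × 10⁶ BTU = 39,800,000 BTU
Gas: input = 39,800,000 / 0.911 = 43,688,255 BTU = 436.9 therm → 436.9 × $0.812 = $354.75
Electric: 39,800,000 BTU / 3412 = 11,660 kWh → × $0.275 = $3,207.80
Difference = |$354.75 − $3,207.80| = $2,853.05 ≈ $2853

$2853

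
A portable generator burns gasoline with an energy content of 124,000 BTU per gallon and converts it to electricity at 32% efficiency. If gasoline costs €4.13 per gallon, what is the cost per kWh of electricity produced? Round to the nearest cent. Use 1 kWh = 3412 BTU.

Electrical output per gallon = 124,000 BTU × 0.32 / 3412 BTU/kWh = 11.63 kWh
Cost per kWh = €4.13 / 11.63 kWh = €0.355

€0.36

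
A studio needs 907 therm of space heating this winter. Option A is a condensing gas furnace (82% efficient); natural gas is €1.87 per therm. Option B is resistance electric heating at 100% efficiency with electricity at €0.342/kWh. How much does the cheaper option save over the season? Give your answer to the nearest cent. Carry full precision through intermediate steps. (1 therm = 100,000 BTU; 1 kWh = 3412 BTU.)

€7022.86

Heat load = 907 therm × 100,000 = 90,700,000 BTU
Gas: input = 90,700,000 / 0.82 = 110,609,756 BTU = 1,106 therm → 1,106 × €1.87 = €2,068.40
Electric: 90,700,000 BTU / 3412 = 26,580 kWh → × €0.342 = €9,091.27
Difference = |€2,068.40 − €9,091.27| = €7,022.86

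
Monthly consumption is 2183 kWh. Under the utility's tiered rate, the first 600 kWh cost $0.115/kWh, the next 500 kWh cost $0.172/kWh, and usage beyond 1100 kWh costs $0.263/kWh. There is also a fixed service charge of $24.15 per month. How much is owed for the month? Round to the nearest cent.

First 600 kWh × $0.115 = $69.00
Next 500 kWh × $0.172 = $86.00
Remaining 1083 kWh × $0.263 = $284.83
Energy charge = $439.83; + service $24.15 = $463.98

$463.98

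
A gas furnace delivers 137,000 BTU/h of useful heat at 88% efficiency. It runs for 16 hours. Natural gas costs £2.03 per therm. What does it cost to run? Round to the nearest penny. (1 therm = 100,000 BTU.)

£50.57

Heat delivered = 137,000 BTU/h × 16 h = 2,192,000 BTU
Gas input = 2,192,000 / 0.88 = 2,490,909 BTU
= 2,490,909 / 100,000 = 24.91 therm
Cost = 24.91 × £2.03/therm = £50.57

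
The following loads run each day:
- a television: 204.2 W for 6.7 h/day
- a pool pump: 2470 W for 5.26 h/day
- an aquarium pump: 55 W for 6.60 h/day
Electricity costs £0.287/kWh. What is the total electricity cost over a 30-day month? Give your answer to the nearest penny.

£126.77

television: 204.2 W × 6.7 h × 30 d = 41,044 Wh = 41.04 kWh
pool pump: 2470 W × 5.26 h × 30 d = 389,766 Wh = 389.8 kWh
aquarium pump: 55 W × 6.60 h × 30 d = 10,890 Wh = 10.89 kWh
Total energy = 41.04 + 389.8 + 10.89 = 441.7 kWh
Cost = 441.7 kWh × £0.287 = £126.77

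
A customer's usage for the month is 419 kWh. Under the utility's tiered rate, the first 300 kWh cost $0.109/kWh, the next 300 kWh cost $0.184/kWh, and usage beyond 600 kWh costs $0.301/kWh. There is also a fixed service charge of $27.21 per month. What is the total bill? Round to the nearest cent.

First 300 kWh × $0.109 = $32.70
Next 119 kWh × $0.184 = $21.90
Remaining tier: 0 kWh (not reached)
Energy charge = $54.60; + service $27.21 = $81.81

$81.81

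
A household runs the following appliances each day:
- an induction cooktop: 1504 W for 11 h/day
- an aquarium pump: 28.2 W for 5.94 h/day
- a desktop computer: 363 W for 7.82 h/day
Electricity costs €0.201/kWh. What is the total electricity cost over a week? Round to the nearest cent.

€27.51

induction cooktop: 1504 W × 11 h × 7 d = 115,808 Wh = 115.8 kWh
aquarium pump: 28.2 W × 5.94 h × 7 d = 1,173 Wh = 1.173 kWh
desktop computer: 363 W × 7.82 h × 7 d = 19,871 Wh = 19.87 kWh
Total energy = 115.8 + 1.173 + 19.87 = 136.9 kWh
Cost = 136.9 kWh × €0.201 = €27.51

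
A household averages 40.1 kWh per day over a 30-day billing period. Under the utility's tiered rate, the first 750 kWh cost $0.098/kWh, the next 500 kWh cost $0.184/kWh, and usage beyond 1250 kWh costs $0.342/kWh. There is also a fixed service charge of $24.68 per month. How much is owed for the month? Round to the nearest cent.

Usage = 40.1 kWh/day × 30 days = 1203 kWh
First 750 kWh × $0.098 = $73.50
Next 453 kWh × $0.184 = $83.35
Remaining tier: 0 kWh (not reached)
Energy charge = $156.85; + service $24.68 = $181.53

$181.53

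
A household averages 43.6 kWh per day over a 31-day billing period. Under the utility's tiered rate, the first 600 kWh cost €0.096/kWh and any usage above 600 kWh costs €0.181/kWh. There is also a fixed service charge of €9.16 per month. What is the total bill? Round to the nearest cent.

Usage = 43.6 kWh/day × 31 days = 1351.6 kWh
First 600 kWh × €0.096 = €57.60
Remaining 751.6 kWh × €0.181 = €136.04
Energy charge = €193.64; + service €9.16 = €202.80

€202.80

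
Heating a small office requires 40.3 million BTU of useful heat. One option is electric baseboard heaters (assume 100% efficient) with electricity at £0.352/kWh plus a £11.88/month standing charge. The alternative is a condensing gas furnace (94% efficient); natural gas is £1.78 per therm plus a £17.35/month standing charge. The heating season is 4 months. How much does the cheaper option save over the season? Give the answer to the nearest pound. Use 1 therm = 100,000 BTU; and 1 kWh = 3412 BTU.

Heat load = 40.3 × 10⁶ BTU = 40,300,000 BTU
Gas: input = 40,300,000 / 0.94 = 42,872,340 BTU = 428.7 therm → 428.7 × £1.78 = £763.13; + 4 × £17.35 standing = £832.53
Electric: 40,300,000 BTU / 3412 = 11,810 kWh → × £0.352 = £4,157.56; + 4 × £11.88 standing = £4,205.08
Difference = |£832.53 − £4,205.08| = £3,372.55 ≈ £3373

£3373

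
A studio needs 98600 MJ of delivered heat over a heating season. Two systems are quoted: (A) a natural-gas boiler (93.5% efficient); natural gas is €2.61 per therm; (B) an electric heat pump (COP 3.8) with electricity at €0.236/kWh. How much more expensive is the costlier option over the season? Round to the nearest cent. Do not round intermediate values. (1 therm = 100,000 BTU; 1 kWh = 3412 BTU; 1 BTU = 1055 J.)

€907.72

Heat load = 98600 MJ = 98,600,000,000 J / 1055 = 93,459,716 BTU
Gas: input = 93,459,716 / 0.935 = 99,956,915 BTU = 999.6 therm → 999.6 × €2.61 = €2,608.88
Heat pump: 93,459,716 BTU / 3412 = 27,390 kWh heat; / 3.8 = 7,208 kWh in → × €0.236 = €1,701.15
Difference = |€2,608.88 − €1,701.15| = €907.72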